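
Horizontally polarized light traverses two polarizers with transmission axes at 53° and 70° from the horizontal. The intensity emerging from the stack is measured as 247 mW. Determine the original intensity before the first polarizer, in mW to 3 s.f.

I₁ = I₀ cos²(53° − 0°) = I₀ cos²(53°) = 0.3622 I₀.
I₂ = I₁ cos²(70° − 53°) = 0.3622 I₀ · cos²(17°) = 0.3312 I₀.
So 247 mW = 0.3312 I₀, giving I₀ = 247/0.3312 = 745.7 mW.

I₀ ≈ 746 mW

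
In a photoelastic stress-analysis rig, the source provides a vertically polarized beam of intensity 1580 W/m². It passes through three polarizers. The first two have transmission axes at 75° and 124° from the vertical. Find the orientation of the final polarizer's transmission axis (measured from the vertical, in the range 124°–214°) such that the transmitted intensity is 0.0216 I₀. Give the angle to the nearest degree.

By Malus's law, I₁ = I₀ cos²(75° − 0°) = I₀ cos²(75°) = 0.06699 I₀.
I₂ = I₁ cos²(124° − 75°) = 0.06699 I₀ · cos²(49°) = 0.02883 I₀.
Need I₃/I₀ = 0.0216, so cos²(θ − 124°) = 0.0216 / 0.02883 = 0.7492.
θ − 124° = arccos(√0.7492) = 30.1°, giving θ ≈ 124 + 30.1 = 154.1°.

θ ≈ 154°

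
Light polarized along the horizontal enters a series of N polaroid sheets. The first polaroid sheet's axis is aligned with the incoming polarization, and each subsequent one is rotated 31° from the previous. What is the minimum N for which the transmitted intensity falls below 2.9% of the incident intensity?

N = 13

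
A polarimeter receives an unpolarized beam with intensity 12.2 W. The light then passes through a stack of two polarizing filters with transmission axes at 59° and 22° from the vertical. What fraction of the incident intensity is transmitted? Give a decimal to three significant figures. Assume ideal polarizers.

Unpolarized light through the first polarizer → I₁ = 12.2 W/2 = 6.1 W, polarized at 59°.
I₂ = I₁ · cos²(37°) = 6.1 · 0.6378 = 3.891 W.
Transmitted fraction = 0.3189.

I/I₀ ≈ 0.319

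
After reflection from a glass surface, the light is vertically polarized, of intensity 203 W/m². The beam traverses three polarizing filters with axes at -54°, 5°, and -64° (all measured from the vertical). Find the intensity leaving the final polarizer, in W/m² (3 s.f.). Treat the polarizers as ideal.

I ≈ 2.39 W/m²

I₁ = 203 W/m² · cos²(54°) = 70.13 W/m².
I₂ = I₁ · cos²(59°) = 70.13 · 0.2653 = 18.6 W/m².
I₃ = I₂ · cos²(69°) = 18.6 · 0.1284 = 2.389 W/m².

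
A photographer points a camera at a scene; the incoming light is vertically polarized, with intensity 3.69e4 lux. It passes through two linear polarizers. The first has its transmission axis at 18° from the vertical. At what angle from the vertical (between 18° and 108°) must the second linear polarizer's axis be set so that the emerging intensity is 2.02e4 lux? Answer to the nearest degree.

θ ≈ 57°

I₁ = I₀ cos²(18° − 0°) = I₀ cos²(18°) = 0.9045 I₀.
Target fraction: 2.02e4 / 3.69e4 lux = 0.5474 of I₀.
Need I₂/I₀ = 0.5474, so cos²(θ − 18°) = 0.5474 / 0.9045 = 0.6052.
θ − 18° = arccos(√0.6052) = 38.9°, giving θ ≈ 18 + 38.9 = 56.9°.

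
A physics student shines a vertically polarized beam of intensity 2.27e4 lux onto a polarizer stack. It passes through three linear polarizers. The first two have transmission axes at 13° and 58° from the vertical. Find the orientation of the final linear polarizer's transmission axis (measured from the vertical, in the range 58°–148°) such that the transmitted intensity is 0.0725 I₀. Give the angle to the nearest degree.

θ ≈ 125°

By Malus's law, I₁ = I₀ cos²(13° − 0°) = I₀ cos²(13°) = 0.9494 I₀.
I₂ = I₁ cos²(58° − 13°) = 0.9494 I₀ · cos²(45°) = 0.4747 I₀.
Need I₃/I₀ = 0.0725, so cos²(θ − 58°) = 0.0725 / 0.4747 = 0.1527.
θ − 58° = arccos(√0.1527) = 67.0°, giving θ ≈ 58 + 67.0 = 125.0°.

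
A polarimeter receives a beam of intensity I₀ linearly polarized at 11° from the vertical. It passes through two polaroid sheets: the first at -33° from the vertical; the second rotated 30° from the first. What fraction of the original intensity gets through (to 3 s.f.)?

≈ 0.388 I₀

I₁ = I₀ cos²(-33° − 11°) = I₀ cos²(44°) = 0.5174 I₀.
I₂ = I₁ cos²(30°) = 0.5174 · 0.75 I₀ = 0.3881 I₀.
Transmitted fraction = 0.3881.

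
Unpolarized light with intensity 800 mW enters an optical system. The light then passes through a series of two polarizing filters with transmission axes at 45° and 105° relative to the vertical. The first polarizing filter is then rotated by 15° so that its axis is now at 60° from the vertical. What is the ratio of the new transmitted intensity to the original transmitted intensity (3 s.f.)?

Before rotation:
Unpolarized light through the first polarizer → I₁ = ½ I₀, now polarized at 45°.
I₂ = I₁ cos²(105° − 45°) = 0.5 I₀ · cos²(60°) = 0.125 I₀.
After rotation:
Unpolarized light through the first polarizer → I₁ = ½ I₀, now polarized at 60°.
I₂ = I₁ cos²(105° − 60°) = 0.5 I₀ · cos²(45°) = 0.25 I₀.
Ratio = 0.25 / 0.125 = 2.

I_new/I_old ≈ 2.00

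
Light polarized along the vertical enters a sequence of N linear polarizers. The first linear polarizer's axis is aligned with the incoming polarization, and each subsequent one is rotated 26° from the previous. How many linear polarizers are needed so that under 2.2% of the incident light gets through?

First polarizer is aligned with the polarization: full transmission.
Each further stage multiplies by cos²(26°) = 0.8078.
After N polarizers: T = 0.8078^(N−1). Require T < 0.022 ⇒ N−1 > ln(0.022)/ln(0.8078) = 17.89, so N−1 ≥ 18 and N = 19.
Check: N=19 gives T = 0.02147 < 0.022; N=18 gives T = 0.02657.

N = 19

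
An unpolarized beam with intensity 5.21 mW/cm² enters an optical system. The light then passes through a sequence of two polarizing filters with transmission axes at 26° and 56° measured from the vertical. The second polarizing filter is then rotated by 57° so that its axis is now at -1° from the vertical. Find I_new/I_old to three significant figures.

Before rotation:
Unpolarized light through the first polarizer → I₁ = ½ I₀, now polarized at 26°.
I₂ = I₁ cos²(56° − 26°) = 0.5 I₀ · cos²(30°) = 0.375 I₀.
After rotation:
Unpolarized light through the first polarizer → I₁ = ½ I₀, now polarized at 26°.
I₂ = I₁ cos²(-1° − 26°) = 0.5 I₀ · cos²(27°) = 0.3969 I₀.
Ratio = 0.3969 / 0.375 = 1.059.

I_new/I_old ≈ 1.06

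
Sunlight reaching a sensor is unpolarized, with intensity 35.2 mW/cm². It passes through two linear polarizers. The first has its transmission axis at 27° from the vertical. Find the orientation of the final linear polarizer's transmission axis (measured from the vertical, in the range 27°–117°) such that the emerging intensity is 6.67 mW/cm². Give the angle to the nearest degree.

θ ≈ 79°

Unpolarized light through the first polarizer → I₁ = ½ I₀, now polarized at 27°.
Target fraction: 6.67 / 35.2 mW/cm² = 0.1895 of I₀.
Need I₂/I₀ = 0.1895, so cos²(θ − 27°) = 0.1895 / 0.5 = 0.379.
θ − 27° = arccos(√0.379) = 52.0°, giving θ ≈ 27 + 52.0 = 79.0°.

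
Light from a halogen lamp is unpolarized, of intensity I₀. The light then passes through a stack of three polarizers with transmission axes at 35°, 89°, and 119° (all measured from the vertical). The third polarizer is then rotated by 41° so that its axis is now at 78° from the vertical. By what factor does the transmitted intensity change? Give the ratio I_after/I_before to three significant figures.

I_new/I_old ≈ 1.28

Before rotation:
Unpolarized light through the first polarizer → I₁ = ½ I₀, now polarized at 35°.
I₂ = I₁ cos²(89° − 35°) = 0.5 I₀ · cos²(54°) = 0.1727 I₀.
I₃ = I₂ cos²(119° − 89°) = 0.1727 I₀ · cos²(30°) = 0.1296 I₀.
After rotation:
Unpolarized light through the first polarizer → I₁ = ½ I₀, now polarized at 35°.
I₂ = I₁ cos²(89° − 35°) = 0.5 I₀ · cos²(54°) = 0.1727 I₀.
I₃ = I₂ cos²(78° − 89°) = 0.1727 I₀ · cos²(11°) = 0.1665 I₀.
Ratio = 0.1665 / 0.1296 = 1.285.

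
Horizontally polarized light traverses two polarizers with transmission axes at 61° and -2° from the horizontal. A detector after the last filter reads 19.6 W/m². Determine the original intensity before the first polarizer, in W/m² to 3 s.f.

By Malus's law, I₁ = I₀ cos²(61° − 0°) = I₀ cos²(61°) = 0.235 I₀.
I₂ = I₁ cos²(-2° − 61°) = 0.235 I₀ · cos²(63°) = 0.04844 I₀.
So 19.6 W/m² = 0.04844 I₀, giving I₀ = 19.6/0.04844 = 404.6 W/m².

I₀ ≈ 405 W/m²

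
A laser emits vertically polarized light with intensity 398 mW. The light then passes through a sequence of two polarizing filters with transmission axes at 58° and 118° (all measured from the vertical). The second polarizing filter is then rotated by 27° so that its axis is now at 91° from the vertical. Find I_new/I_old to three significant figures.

I_new/I_old ≈ 2.81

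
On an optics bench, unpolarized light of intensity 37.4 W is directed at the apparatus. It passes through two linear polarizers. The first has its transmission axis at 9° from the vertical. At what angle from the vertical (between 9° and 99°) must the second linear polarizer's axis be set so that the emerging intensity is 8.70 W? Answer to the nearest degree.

θ ≈ 56°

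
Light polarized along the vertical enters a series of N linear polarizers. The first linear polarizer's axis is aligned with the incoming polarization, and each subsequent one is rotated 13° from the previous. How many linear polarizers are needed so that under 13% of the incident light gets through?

N = 41

First polarizer is aligned with the polarization: full transmission.
Each further stage multiplies by cos²(13°) = 0.9494.
After N polarizers: T = 0.9494^(N−1). Require T < 0.13 ⇒ N−1 > ln(0.13)/ln(0.9494) = 39.29, so N−1 ≥ 40 and N = 41.
Check: N=41 gives T = 0.1253 < 0.13; N=40 gives T = 0.132.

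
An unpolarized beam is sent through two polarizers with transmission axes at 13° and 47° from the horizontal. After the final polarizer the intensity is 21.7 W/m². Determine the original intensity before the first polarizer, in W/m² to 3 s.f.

I₀ ≈ 63.1 W/m²

Unpolarized light through the first polarizer → I₁ = ½ I₀, now polarized at 13°.
I₂ = I₁ cos²(47° − 13°) = 0.5 I₀ · cos²(34°) = 0.3437 I₀.
So 21.7 W/m² = 0.3437 I₀, giving I₀ = 21.7/0.3437 = 63.15 W/m².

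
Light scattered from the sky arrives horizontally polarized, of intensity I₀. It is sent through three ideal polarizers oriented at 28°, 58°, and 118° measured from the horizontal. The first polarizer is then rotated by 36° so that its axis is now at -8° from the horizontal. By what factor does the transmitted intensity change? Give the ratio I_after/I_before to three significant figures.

I_new/I_old ≈ 0.277

Before rotation:
By Malus's law, I₁ = I₀ cos²(28° − 0°) = I₀ cos²(28°) = 0.7796 I₀.
I₂ = I₁ cos²(58° − 28°) = 0.7796 I₀ · cos²(30°) = 0.5847 I₀.
I₃ = I₂ cos²(118° − 58°) = 0.5847 I₀ · cos²(60°) = 0.1462 I₀.
After rotation:
I₁ = I₀ cos²(-8° − 0°) = I₀ cos²(8°) = 0.9806 I₀.
I₂ = I₁ cos²(58° + 8°) = 0.9806 I₀ · cos²(66°) = 0.1622 I₀.
I₃ = I₂ cos²(118° − 58°) = 0.1622 I₀ · cos²(60°) = 0.04056 I₀.
Ratio = 0.04056 / 0.1462 = 0.2775.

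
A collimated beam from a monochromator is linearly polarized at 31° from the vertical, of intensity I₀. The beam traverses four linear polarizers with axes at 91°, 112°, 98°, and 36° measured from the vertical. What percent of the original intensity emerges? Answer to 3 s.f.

I₁ = I₀ cos²(91° − 31°) = I₀ cos²(60°) = 0.25 I₀.
I₂ = I₁ cos²(112° − 91°) = 0.25 I₀ · cos²(21°) = 0.2179 I₀.
I₃ = I₂ cos²(98° − 112°) = 0.2179 I₀ · cos²(14°) = 0.2051 I₀.
I₄ = I₃ cos²(36° − 98°) = 0.2051 I₀ · cos²(62°) = 0.04521 I₀.
That is 4.521% of the incident intensity.

≈ 4.52%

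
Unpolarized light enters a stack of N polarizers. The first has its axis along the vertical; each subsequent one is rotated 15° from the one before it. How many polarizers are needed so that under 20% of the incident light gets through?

First polarizer halves the unpolarized light: factor 1/2.
Each further stage multiplies by cos²(15°) = 0.933.
After N polarizers: T = 0.5·0.933^(N−1). Require T < 0.20 ⇒ N−1 > ln(0.20/0.5)/ln(0.933) = 13.22, so N−1 ≥ 14 and N = 15.
Check: N=15 gives T = 0.1894 < 0.20; N=14 gives T = 0.203.

N = 15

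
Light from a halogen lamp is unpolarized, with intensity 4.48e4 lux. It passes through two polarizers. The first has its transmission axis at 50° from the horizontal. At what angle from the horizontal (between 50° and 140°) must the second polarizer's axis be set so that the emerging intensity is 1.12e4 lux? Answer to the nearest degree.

Unpolarized light through the first polarizer → I₁ = ½ I₀, now polarized at 50°.
Target fraction: 1.12e4 / 4.48e4 lux = 0.25 of I₀.
Need I₂/I₀ = 0.25, so cos²(θ − 50°) = 0.25 / 0.5 = 0.5.
θ − 50° = arccos(√0.5) = 45.0°, giving θ ≈ 50 + 45.0 = 95.0°.

θ ≈ 95°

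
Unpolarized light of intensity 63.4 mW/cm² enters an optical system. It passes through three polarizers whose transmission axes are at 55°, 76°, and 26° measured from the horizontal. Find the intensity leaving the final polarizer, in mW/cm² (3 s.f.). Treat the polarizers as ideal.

Unpolarized light through the first polarizer → I₁ = 63.4 mW/cm²/2 = 31.7 mW/cm², polarized at 55°.
I₂ = I₁ · cos²(21°) = 31.7 · 0.8716 = 27.63 mW/cm².
I₃ = I₂ · cos²(50°) = 27.63 · 0.4132 = 11.42 mW/cm².

I ≈ 11.4 mW/cm²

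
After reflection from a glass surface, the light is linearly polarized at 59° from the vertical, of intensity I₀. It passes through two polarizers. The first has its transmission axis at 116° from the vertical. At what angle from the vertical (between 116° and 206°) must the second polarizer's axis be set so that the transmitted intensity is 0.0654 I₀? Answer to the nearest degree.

I₁ = I₀ cos²(116° − 59°) = I₀ cos²(57°) = 0.2966 I₀.
Need I₂/I₀ = 0.0654, so cos²(θ − 116°) = 0.0654 / 0.2966 = 0.2205.
θ − 116° = arccos(√0.2205) = 62.0°, giving θ ≈ 116 + 62.0 = 178.0°.

θ ≈ 178°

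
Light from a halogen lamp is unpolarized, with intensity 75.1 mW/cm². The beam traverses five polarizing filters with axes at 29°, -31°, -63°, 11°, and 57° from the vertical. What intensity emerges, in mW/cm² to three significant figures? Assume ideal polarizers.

Unpolarized light through the first polarizer → I₁ = 75.1 mW/cm²/2 = 37.55 mW/cm², polarized at 29°.
I₂ = I₁ · cos²(60°) = 37.55 · 0.25 = 9.388 mW/cm².
I₃ = I₂ · cos²(32°) = 9.388 · 0.7192 = 6.751 mW/cm².
I₄ = I₃ · cos²(74°) = 6.751 · 0.07598 = 0.5129 mW/cm².
I₅ = I₄ · cos²(46°) = 0.5129 · 0.4826 = 0.2475 mW/cm².

I ≈ 0.248 mW/cm²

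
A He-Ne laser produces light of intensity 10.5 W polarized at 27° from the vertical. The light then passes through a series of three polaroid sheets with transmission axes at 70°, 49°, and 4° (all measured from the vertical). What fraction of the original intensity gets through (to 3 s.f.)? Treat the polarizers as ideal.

I/I₀ ≈ 0.233

By Malus's law, I₁ = 10.5 W · cos²(43°) = 5.616 W.
I₂ = I₁ · cos²(21°) = 5.616 · 0.8716 = 4.895 W.
I₃ = I₂ · cos²(45°) = 4.895 · 0.5 = 2.447 W.
Transmitted fraction = 0.2331.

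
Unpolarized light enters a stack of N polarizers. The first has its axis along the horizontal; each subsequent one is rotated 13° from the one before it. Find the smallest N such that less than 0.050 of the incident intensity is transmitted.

N = 46

First polarizer halves the unpolarized light: factor 1/2.
Each further stage multiplies by cos²(13°) = 0.9494.
After N polarizers: T = 0.5·0.9494^(N−1). Require T < 0.050 ⇒ N−1 > ln(0.050/0.5)/ln(0.9494) = 44.34, so N−1 ≥ 45 and N = 46.
Check: N=46 gives T = 0.04832 < 0.050; N=45 gives T = 0.0509.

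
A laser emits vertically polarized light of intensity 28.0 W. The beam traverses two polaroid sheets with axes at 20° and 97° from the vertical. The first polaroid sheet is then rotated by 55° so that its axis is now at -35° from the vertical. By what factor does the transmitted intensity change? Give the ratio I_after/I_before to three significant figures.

Before rotation:
I₁ = I₀ cos²(20° − 0°) = I₀ cos²(20°) = 0.883 I₀.
I₂ = I₁ cos²(97° − 20°) = 0.883 I₀ · cos²(77°) = 0.04468 I₀.
After rotation:
I₁ = I₀ cos²(-35° − 0°) = I₀ cos²(35°) = 0.671 I₀.
Angle between axes 1 and 2: 48°. I₂ = 0.671 I₀ · cos²(48°) = 0.3004 I₀.
Ratio = 0.3004 / 0.04468 = 6.724.

I_new/I_old ≈ 6.72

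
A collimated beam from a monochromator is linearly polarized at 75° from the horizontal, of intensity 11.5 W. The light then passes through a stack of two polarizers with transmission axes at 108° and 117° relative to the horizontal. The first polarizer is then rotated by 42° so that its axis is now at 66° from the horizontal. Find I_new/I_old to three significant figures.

I_new/I_old ≈ 0.563

Before rotation:
I₁ = I₀ cos²(108° − 75°) = I₀ cos²(33°) = 0.7034 I₀.
I₂ = I₁ cos²(117° − 108°) = 0.7034 I₀ · cos²(9°) = 0.6862 I₀.
After rotation:
I₁ = I₀ cos²(66° − 75°) = I₀ cos²(9°) = 0.9755 I₀.
I₂ = I₁ cos²(117° − 66°) = 0.9755 I₀ · cos²(51°) = 0.3864 I₀.
Ratio = 0.3864 / 0.6862 = 0.5631.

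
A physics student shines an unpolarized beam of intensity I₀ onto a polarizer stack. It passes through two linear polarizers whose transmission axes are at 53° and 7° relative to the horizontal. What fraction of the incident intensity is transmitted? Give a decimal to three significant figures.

≈ 0.241 I₀

Unpolarized light through the first polarizer → I₁ = ½ I₀, now polarized at 53°.
I₂ = I₁ cos²(7° − 53°) = 0.5 I₀ · cos²(46°) = 0.2413 I₀.
Transmitted fraction = 0.2413.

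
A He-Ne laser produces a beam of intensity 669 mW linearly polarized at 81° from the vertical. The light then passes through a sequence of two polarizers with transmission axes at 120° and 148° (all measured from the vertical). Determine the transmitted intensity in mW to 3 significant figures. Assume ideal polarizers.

I ≈ 315 mW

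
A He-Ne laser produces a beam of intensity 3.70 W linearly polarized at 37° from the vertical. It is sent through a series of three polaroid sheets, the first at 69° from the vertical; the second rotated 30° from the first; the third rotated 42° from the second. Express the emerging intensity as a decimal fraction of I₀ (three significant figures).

I/I₀ ≈ 0.298

I₁ = 3.70 W · cos²(32°) = 2.661 W.
I₂ = I₁ · cos²(30°) = 2.661 · 0.75 = 1.996 W.
I₃ = I₂ · cos²(42°) = 1.996 · 0.5523 = 1.102 W.
Transmitted fraction = 0.2979.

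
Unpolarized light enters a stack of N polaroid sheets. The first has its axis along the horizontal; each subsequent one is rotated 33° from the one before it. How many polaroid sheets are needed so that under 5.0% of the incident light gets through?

N = 8

First polarizer halves the unpolarized light: factor 1/2.
Each further stage multiplies by cos²(33°) = 0.7034.
After N polarizers: T = 0.5·0.7034^(N−1). Require T < 0.050 ⇒ N−1 > ln(0.050/0.5)/ln(0.7034) = 6.54, so N−1 ≥ 7 and N = 8.
Check: N=8 gives T = 0.04258 < 0.050; N=7 gives T = 0.06054.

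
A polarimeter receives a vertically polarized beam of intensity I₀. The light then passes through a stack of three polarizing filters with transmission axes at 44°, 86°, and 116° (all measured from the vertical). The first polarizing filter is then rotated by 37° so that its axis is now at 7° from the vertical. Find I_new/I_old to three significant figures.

I_new/I_old ≈ 0.126

Before rotation:
By Malus's law, I₁ = I₀ cos²(44° − 0°) = I₀ cos²(44°) = 0.5174 I₀.
I₂ = I₁ cos²(86° − 44°) = 0.5174 I₀ · cos²(42°) = 0.2858 I₀.
I₃ = I₂ cos²(116° − 86°) = 0.2858 I₀ · cos²(30°) = 0.2143 I₀.
After rotation:
I₁ = I₀ cos²(7° − 0°) = I₀ cos²(7°) = 0.9851 I₀.
I₂ = I₁ cos²(86° − 7°) = 0.9851 I₀ · cos²(79°) = 0.03587 I₀.
I₃ = I₂ cos²(116° − 86°) = 0.03587 I₀ · cos²(30°) = 0.0269 I₀.
Ratio = 0.0269 / 0.2143 = 0.1255.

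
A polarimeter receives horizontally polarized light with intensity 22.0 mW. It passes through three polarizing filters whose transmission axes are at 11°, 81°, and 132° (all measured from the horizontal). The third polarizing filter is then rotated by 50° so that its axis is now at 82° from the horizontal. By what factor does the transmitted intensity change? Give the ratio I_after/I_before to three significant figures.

I_new/I_old ≈ 2.52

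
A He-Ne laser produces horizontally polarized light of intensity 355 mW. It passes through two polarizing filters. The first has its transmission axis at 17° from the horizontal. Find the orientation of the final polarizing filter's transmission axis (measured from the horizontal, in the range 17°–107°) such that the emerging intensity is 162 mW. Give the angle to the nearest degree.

By Malus's law, I₁ = I₀ cos²(17° − 0°) = I₀ cos²(17°) = 0.9145 I₀.
Target fraction: 162 / 355 mW = 0.4563 of I₀.
Need I₂/I₀ = 0.4563, so cos²(θ − 17°) = 0.4563 / 0.9145 = 0.499.
θ − 17° = arccos(√0.499) = 45.1°, giving θ ≈ 17 + 45.1 = 62.1°.

θ ≈ 62°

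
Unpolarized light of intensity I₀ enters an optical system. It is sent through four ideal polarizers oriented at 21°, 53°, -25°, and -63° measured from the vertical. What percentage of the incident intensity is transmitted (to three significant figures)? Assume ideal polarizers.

Unpolarized light through the first polarizer → I₁ = ½ I₀, now polarized at 21°.
I₂ = I₁ cos²(53° − 21°) = 0.5 I₀ · cos²(32°) = 0.3596 I₀.
I₃ = I₂ cos²(-25° − 53°) = 0.3596 I₀ · cos²(78°) = 0.01554 I₀.
I₄ = I₃ cos²(-63° + 25°) = 0.01554 I₀ · cos²(38°) = 0.009652 I₀.
That is 0.9652% of the incident intensity.

≈ 0.965%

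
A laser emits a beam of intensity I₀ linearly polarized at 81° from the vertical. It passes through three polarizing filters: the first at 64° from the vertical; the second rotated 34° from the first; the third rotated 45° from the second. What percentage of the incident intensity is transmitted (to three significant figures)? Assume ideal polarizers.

≈ 31.4%

By Malus's law, I₁ = I₀ cos²(64° − 81°) = I₀ cos²(17°) = 0.9145 I₀.
I₂ = I₁ cos²(34°) = 0.9145 · 0.6873 I₀ = 0.6286 I₀.
I₃ = I₂ cos²(45°) = 0.6286 · 0.5 I₀ = 0.3143 I₀.
That is 31.43% of the incident intensity.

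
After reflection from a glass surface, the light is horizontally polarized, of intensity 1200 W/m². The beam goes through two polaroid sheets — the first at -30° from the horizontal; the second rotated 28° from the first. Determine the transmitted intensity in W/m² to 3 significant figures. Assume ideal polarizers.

I₁ = 1200 W/m² · cos²(30°) = 900 W/m².
I₂ = I₁ · cos²(28°) = 900 · 0.7796 = 701.6 W/m².

I ≈ 702 W/m²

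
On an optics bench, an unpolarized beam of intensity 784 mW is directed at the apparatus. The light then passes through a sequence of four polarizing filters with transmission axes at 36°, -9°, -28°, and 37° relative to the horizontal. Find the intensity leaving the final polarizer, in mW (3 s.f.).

I ≈ 31.3 mW

Unpolarized light through the first polarizer → I₁ = 784 mW/2 = 392 mW, polarized at 36°.
I₂ = I₁ · cos²(45°) = 392 · 0.5 = 196 mW.
I₃ = I₂ · cos²(19°) = 196 · 0.894 = 175.2 mW.
I₄ = I₃ · cos²(65°) = 175.2 · 0.1786 = 31.3 mW.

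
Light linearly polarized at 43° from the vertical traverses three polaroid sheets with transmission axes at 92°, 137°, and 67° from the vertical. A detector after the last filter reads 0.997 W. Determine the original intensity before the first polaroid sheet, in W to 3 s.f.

I₀ ≈ 39.6 W

I₁ = I₀ cos²(92° − 43°) = I₀ cos²(49°) = 0.4304 I₀.
I₂ = I₁ cos²(137° − 92°) = 0.4304 I₀ · cos²(45°) = 0.2152 I₀.
I₃ = I₂ cos²(67° − 137°) = 0.2152 I₀ · cos²(70°) = 0.02517 I₀.
So 0.997 W = 0.02517 I₀, giving I₀ = 0.997/0.02517 = 39.6 W.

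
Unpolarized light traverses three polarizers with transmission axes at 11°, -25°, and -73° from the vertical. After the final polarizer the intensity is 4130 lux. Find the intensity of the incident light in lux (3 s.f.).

I₀ ≈ 2.82e4 lux

Unpolarized light through the first polarizer → I₁ = ½ I₀, now polarized at 11°.
I₂ = I₁ cos²(-25° − 11°) = 0.5 I₀ · cos²(36°) = 0.3273 I₀.
I₃ = I₂ cos²(-73° + 25°) = 0.3273 I₀ · cos²(48°) = 0.1465 I₀.
So 4130 lux = 0.1465 I₀, giving I₀ = 4130/0.1465 = 2.819e+04 lux.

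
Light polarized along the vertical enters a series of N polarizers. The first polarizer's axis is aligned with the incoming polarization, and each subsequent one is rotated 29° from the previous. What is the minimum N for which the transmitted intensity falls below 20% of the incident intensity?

First polarizer is aligned with the polarization: full transmission.
Each further stage multiplies by cos²(29°) = 0.765.
After N polarizers: T = 0.765^(N−1). Require T < 0.20 ⇒ N−1 > ln(0.20)/ln(0.765) = 6.01, so N−1 ≥ 7 and N = 8.
Check: N=8 gives T = 0.1533 < 0.20; N=7 gives T = 0.2004.

N = 8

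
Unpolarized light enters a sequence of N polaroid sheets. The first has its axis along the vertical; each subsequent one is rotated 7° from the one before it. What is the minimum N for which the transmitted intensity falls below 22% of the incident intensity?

N = 56

First polarizer halves the unpolarized light: factor 1/2.
Each further stage multiplies by cos²(7°) = 0.9851.
After N polarizers: T = 0.5·0.9851^(N−1). Require T < 0.22 ⇒ N−1 > ln(0.22/0.5)/ln(0.9851) = 54.87, so N−1 ≥ 55 and N = 56.
Check: N=56 gives T = 0.2196 < 0.22; N=55 gives T = 0.2229.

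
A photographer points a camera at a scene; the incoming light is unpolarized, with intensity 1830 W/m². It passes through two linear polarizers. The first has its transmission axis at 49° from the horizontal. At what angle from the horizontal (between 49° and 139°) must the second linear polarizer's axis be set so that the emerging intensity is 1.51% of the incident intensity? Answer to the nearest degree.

θ ≈ 129°

Unpolarized light through the first polarizer → I₁ = ½ I₀, now polarized at 49°.
Need I₂/I₀ = 0.0151, so cos²(θ − 49°) = 0.0151 / 0.5 = 0.0302.
θ − 49° = arccos(√0.0302) = 80.0°, giving θ ≈ 49 + 80.0 = 129.0°.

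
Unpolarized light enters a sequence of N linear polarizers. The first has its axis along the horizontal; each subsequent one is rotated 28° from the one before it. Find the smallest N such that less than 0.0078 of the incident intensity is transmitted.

N = 18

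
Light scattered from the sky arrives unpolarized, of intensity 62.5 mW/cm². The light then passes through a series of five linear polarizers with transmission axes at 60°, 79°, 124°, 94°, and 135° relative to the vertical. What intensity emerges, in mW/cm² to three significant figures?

Unpolarized light through the first polarizer → I₁ = 62.5 mW/cm²/2 = 31.25 mW/cm², polarized at 60°.
I₂ = I₁ · cos²(19°) = 31.25 · 0.894 = 27.94 mW/cm².
I₃ = I₂ · cos²(45°) = 27.94 · 0.5 = 13.97 mW/cm².
I₄ = I₃ · cos²(30°) = 13.97 · 0.75 = 10.48 mW/cm².
I₅ = I₄ · cos²(41°) = 10.48 · 0.5696 = 5.967 mW/cm².

I ≈ 5.97 mW/cm²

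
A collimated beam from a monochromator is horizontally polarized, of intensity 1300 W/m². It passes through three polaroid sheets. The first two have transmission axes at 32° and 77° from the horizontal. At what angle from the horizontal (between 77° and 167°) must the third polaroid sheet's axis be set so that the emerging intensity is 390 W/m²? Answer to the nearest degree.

I₁ = I₀ cos²(32° − 0°) = I₀ cos²(32°) = 0.7192 I₀.
I₂ = I₁ cos²(77° − 32°) = 0.7192 I₀ · cos²(45°) = 0.3596 I₀.
Target fraction: 390 / 1300 W/m² = 0.3 of I₀.
Need I₃/I₀ = 0.3, so cos²(θ − 77°) = 0.3 / 0.3596 = 0.8343.
θ − 77° = arccos(√0.8343) = 24.0°, giving θ ≈ 77 + 24.0 = 101.0°.

θ ≈ 101°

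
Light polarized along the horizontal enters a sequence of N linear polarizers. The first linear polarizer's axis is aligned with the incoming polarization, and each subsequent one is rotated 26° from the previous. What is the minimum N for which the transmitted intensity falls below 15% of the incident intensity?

First polarizer is aligned with the polarization: full transmission.
Each further stage multiplies by cos²(26°) = 0.8078.
After N polarizers: T = 0.8078^(N−1). Require T < 0.15 ⇒ N−1 > ln(0.15)/ln(0.8078) = 8.89, so N−1 ≥ 9 and N = 10.
Check: N=10 gives T = 0.1465 < 0.15; N=9 gives T = 0.1814.

N = 10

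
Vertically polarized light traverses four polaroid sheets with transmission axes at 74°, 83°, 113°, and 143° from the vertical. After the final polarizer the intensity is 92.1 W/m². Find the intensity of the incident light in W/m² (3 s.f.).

I₀ ≈ 2210 W/m²

I₁ = I₀ cos²(74° − 0°) = I₀ cos²(74°) = 0.07598 I₀.
I₂ = I₁ cos²(83° − 74°) = 0.07598 I₀ · cos²(9°) = 0.07412 I₀.
I₃ = I₂ cos²(113° − 83°) = 0.07412 I₀ · cos²(30°) = 0.05559 I₀.
I₄ = I₃ cos²(143° − 113°) = 0.05559 I₀ · cos²(30°) = 0.04169 I₀.
So 92.1 W/m² = 0.04169 I₀, giving I₀ = 92.1/0.04169 = 2209 W/m².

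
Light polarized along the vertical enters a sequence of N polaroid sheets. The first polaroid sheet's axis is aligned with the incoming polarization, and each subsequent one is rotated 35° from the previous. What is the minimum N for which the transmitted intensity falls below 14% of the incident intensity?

First polarizer is aligned with the polarization: full transmission.
Each further stage multiplies by cos²(35°) = 0.671.
After N polarizers: T = 0.671^(N−1). Require T < 0.14 ⇒ N−1 > ln(0.14)/ln(0.671) = 4.93, so N−1 ≥ 5 and N = 6.
Check: N=6 gives T = 0.136 < 0.14; N=5 gives T = 0.2027.

N = 6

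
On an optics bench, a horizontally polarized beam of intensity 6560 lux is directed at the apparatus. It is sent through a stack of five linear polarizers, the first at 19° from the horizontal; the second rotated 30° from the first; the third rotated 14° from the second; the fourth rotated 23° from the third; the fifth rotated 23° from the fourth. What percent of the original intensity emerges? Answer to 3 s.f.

I₁ = 6560 lux · cos²(19°) = 5865 lux.
I₂ = I₁ · cos²(30°) = 5865 · 0.75 = 4399 lux.
I₃ = I₂ · cos²(14°) = 4399 · 0.9415 = 4141 lux.
I₄ = I₃ · cos²(23°) = 4141 · 0.8473 = 3509 lux.
I₅ = I₄ · cos²(23°) = 3509 · 0.8473 = 2973 lux.
That is 45.32% of the incident intensity.

≈ 45.3%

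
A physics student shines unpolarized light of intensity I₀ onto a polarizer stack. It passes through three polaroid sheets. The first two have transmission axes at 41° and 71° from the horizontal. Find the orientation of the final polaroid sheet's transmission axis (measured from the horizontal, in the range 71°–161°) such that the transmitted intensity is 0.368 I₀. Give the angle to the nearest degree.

Unpolarized light through the first polarizer → I₁ = ½ I₀, now polarized at 41°.
I₂ = I₁ cos²(71° − 41°) = 0.5 I₀ · cos²(30°) = 0.375 I₀.
Need I₃/I₀ = 0.368, so cos²(θ − 71°) = 0.368 / 0.375 = 0.9813.
θ − 71° = arccos(√0.9813) = 7.9°, giving θ ≈ 71 + 7.9 = 78.9°.

θ ≈ 79°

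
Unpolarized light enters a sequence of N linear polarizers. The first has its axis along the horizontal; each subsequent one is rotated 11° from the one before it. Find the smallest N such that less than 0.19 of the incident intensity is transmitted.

First polarizer halves the unpolarized light: factor 1/2.
Each further stage multiplies by cos²(11°) = 0.9636.
After N polarizers: T = 0.5·0.9636^(N−1). Require T < 0.19 ⇒ N−1 > ln(0.19/0.5)/ln(0.9636) = 26.09, so N−1 ≥ 27 and N = 28.
Check: N=28 gives T = 0.1837 < 0.19; N=27 gives T = 0.1906.

N = 28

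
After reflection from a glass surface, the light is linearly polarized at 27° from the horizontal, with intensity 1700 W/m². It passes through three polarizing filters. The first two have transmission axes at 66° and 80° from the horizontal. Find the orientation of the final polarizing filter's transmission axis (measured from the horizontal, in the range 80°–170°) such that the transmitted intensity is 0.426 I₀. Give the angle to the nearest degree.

By Malus's law, I₁ = I₀ cos²(66° − 27°) = I₀ cos²(39°) = 0.604 I₀.
I₂ = I₁ cos²(80° − 66°) = 0.604 I₀ · cos²(14°) = 0.5686 I₀.
Need I₃/I₀ = 0.426, so cos²(θ − 80°) = 0.426 / 0.5686 = 0.7492.
θ − 80° = arccos(√0.7492) = 30.1°, giving θ ≈ 80 + 30.1 = 110.1°.

θ ≈ 110°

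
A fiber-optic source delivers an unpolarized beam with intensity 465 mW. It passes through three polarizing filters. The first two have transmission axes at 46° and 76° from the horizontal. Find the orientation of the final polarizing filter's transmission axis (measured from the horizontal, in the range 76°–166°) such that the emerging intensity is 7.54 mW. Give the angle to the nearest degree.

θ ≈ 154°

Unpolarized light through the first polarizer → I₁ = ½ I₀, now polarized at 46°.
I₂ = I₁ cos²(76° − 46°) = 0.5 I₀ · cos²(30°) = 0.375 I₀.
Target fraction: 7.54 / 465 mW = 0.01622 of I₀.
Need I₃/I₀ = 0.01622, so cos²(θ − 76°) = 0.01622 / 0.375 = 0.04324.
θ − 76° = arccos(√0.04324) = 78.0°, giving θ ≈ 76 + 78.0 = 154.0°.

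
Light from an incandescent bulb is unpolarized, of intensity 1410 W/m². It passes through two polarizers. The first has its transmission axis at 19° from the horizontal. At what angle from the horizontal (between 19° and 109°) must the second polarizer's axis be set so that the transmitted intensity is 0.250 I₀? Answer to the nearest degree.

θ ≈ 64°

Unpolarized light through the first polarizer → I₁ = ½ I₀, now polarized at 19°.
Need I₂/I₀ = 0.25, so cos²(θ − 19°) = 0.25 / 0.5 = 0.5.
θ − 19° = arccos(√0.5) = 45.0°, giving θ ≈ 19 + 45.0 = 64.0°.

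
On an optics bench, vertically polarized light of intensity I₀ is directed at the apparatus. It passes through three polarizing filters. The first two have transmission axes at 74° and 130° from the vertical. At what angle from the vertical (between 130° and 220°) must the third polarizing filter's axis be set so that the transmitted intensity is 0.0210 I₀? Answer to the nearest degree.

I₁ = I₀ cos²(74° − 0°) = I₀ cos²(74°) = 0.07598 I₀.
I₂ = I₁ cos²(130° − 74°) = 0.07598 I₀ · cos²(56°) = 0.02376 I₀.
Need I₃/I₀ = 0.021, so cos²(θ − 130°) = 0.021 / 0.02376 = 0.8839.
θ − 130° = arccos(√0.8839) = 19.9°, giving θ ≈ 130 + 19.9 = 149.9°.

θ ≈ 150°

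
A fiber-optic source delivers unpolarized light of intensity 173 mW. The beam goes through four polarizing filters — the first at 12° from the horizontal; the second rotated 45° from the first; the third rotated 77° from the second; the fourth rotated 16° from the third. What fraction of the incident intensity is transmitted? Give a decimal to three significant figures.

I/I₀ ≈ 0.0117

Unpolarized light through the first polarizer → I₁ = 173 mW/2 = 86.5 mW, polarized at 12°.
I₂ = I₁ · cos²(45°) = 86.5 · 0.5 = 43.25 mW.
I₃ = I₂ · cos²(77°) = 43.25 · 0.0506 = 2.189 mW.
I₄ = I₃ · cos²(16°) = 2.189 · 0.924 = 2.022 mW.
Transmitted fraction = 0.01169.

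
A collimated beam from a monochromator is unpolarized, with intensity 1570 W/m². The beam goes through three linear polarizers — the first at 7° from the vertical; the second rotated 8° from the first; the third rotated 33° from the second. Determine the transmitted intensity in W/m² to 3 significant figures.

Unpolarized light through the first polarizer → I₁ = 1570 W/m²/2 = 785 W/m², polarized at 7°.
I₂ = I₁ · cos²(8°) = 785 · 0.9806 = 769.8 W/m².
I₃ = I₂ · cos²(33°) = 769.8 · 0.7034 = 541.4 W/m².

I ≈ 541 W/m²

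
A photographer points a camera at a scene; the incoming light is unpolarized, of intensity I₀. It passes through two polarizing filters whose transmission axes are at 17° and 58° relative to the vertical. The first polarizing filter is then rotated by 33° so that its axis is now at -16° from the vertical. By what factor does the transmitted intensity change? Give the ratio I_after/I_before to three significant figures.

Before rotation:
Unpolarized light through the first polarizer → I₁ = ½ I₀, now polarized at 17°.
I₂ = I₁ cos²(58° − 17°) = 0.5 I₀ · cos²(41°) = 0.2848 I₀.
After rotation:
Unpolarized light through the first polarizer → I₁ = ½ I₀, now polarized at -16°.
I₂ = I₁ cos²(58° + 16°) = 0.5 I₀ · cos²(74°) = 0.03799 I₀.
Ratio = 0.03799 / 0.2848 = 0.1334.

I_new/I_old ≈ 0.133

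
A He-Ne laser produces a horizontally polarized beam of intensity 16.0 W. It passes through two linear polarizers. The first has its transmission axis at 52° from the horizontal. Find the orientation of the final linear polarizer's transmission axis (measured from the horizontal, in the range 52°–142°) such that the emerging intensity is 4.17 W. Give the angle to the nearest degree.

By Malus's law, I₁ = I₀ cos²(52° − 0°) = I₀ cos²(52°) = 0.379 I₀.
Target fraction: 4.17 / 16.0 W = 0.2606 of I₀.
Need I₂/I₀ = 0.2606, so cos²(θ − 52°) = 0.2606 / 0.379 = 0.6876.
θ − 52° = arccos(√0.6876) = 34.0°, giving θ ≈ 52 + 34.0 = 86.0°.

θ ≈ 86°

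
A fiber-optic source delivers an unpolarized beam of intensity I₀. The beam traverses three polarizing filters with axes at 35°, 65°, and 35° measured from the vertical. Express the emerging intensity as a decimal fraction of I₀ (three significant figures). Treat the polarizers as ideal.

Unpolarized light through the first polarizer → I₁ = ½ I₀, now polarized at 35°.
I₂ = I₁ cos²(65° − 35°) = 0.5 I₀ · cos²(30°) = 0.375 I₀.
I₃ = I₂ cos²(35° − 65°) = 0.375 I₀ · cos²(30°) = 0.2813 I₀.
Transmitted fraction = 0.2813.

≈ 0.281 I₀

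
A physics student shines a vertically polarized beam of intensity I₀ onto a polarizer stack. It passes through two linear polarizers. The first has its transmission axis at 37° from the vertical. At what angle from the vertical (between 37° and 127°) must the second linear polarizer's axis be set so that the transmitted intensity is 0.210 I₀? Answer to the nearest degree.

θ ≈ 92°

I₁ = I₀ cos²(37° − 0°) = I₀ cos²(37°) = 0.6378 I₀.
Need I₂/I₀ = 0.21, so cos²(θ − 37°) = 0.21 / 0.6378 = 0.3292.
θ − 37° = arccos(√0.3292) = 55.0°, giving θ ≈ 37 + 55.0 = 92.0°.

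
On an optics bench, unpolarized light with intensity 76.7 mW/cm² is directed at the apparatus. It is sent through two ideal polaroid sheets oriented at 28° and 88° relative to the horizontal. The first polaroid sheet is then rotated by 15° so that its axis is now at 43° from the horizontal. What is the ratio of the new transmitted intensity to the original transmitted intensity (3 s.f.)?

I_new/I_old ≈ 2.00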